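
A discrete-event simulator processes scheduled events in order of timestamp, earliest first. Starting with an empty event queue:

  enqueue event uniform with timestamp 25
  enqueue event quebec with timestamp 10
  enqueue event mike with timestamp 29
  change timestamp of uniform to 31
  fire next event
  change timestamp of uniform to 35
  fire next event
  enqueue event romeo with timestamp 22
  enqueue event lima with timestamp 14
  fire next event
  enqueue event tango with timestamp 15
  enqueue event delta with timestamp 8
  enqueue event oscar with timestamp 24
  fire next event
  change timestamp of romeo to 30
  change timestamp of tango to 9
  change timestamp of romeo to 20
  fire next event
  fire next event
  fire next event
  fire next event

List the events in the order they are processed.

add uniform (timestamp 25) → {uniform:25}
add quebec (timestamp 10) → {quebec:10, uniform:25}
add mike (timestamp 29) → {quebec:10, uniform:25, mike:29}
update uniform to timestamp 31 → {quebec:10, mike:29, uniform:31}
fire next event → quebec; now {mike:29, uniform:31}
update uniform to timestamp 35 → {mike:29, uniform:35}
fire next event → mike; now {uniform:35}
add romeo (timestamp 22) → {romeo:22, uniform:35}
add lima (timestamp 14) → {lima:14, romeo:22, uniform:35}
fire next event → lima; now {romeo:22, uniform:35}
add tango (timestamp 15) → {tango:15, romeo:22, uniform:35}
add delta (timestamp 8) → {delta:8, tango:15, romeo:22, uniform:35}
add oscar (timestamp 24) → {delta:8, tango:15, romeo:22, oscar:24, uniform:35}
fire next event → delta; now {tango:15, romeo:22, oscar:24, uniform:35}
update romeo to timestamp 30 → {tango:15, oscar:24, romeo:30, uniform:35}
update tango to timestamp 9 → {tango:9, oscar:24, romeo:30, uniform:35}
update romeo to timestamp 20 → {tango:9, romeo:20, oscar:24, uniform:35}
fire next event → tango; now {romeo:20, oscar:24, uniform:35}
fire next event → romeo; now {oscar:24, uniform:35}
fire next event → oscar; now {uniform:35}
fire next event → uniform; now {}

quebec → mike → lima → delta → tango → romeo → oscar → uniform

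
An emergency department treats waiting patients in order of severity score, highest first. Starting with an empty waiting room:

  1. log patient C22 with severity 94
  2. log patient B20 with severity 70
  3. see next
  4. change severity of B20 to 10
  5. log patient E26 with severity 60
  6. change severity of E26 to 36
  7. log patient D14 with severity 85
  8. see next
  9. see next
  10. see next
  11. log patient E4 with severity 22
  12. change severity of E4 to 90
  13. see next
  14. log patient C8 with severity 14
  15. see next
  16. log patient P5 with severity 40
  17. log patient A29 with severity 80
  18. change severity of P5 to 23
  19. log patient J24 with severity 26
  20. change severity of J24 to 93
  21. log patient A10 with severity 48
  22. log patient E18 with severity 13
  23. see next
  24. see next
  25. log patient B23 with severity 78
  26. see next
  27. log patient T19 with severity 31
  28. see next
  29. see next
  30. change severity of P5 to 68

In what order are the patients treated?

C22, D14, E26, B20, E4, C8, J24, A29, B23, A10, T19

add C22 (severity 94) → {C22:94}
add B20 (severity 70) → {C22:94, B20:70}
see next → C22; now {B20:70}
update B20 to severity 10 → {B20:10}
add E26 (severity 60) → {E26:60, B20:10}
update E26 to severity 36 → {E26:36, B20:10}
add D14 (severity 85) → {D14:85, E26:36, B20:10}
see next → D14; now {E26:36, B20:10}
see next → E26; now {B20:10}
see next → B20; now {}
add E4 (severity 22) → {E4:22}
update E4 to severity 90 → {E4:90}
see next → E4; now {}
add C8 (severity 14) → {C8:14}
see next → C8; now {}
add P5 (severity 40) → {P5:40}
add A29 (severity 80) → {A29:80, P5:40}
update P5 to severity 23 → {A29:80, P5:23}
add J24 (severity 26) → {A29:80, J24:26, P5:23}
update J24 to severity 93 → {J24:93, A29:80, P5:23}
add A10 (severity 48) → {J24:93, A29:80, A10:48, P5:23}
add E18 (severity 13) → {J24:93, A29:80, A10:48, P5:23, E18:13}
see next → J24; now {A29:80, A10:48, P5:23, E18:13}
see next → A29; now {A10:48, P5:23, E18:13}
add B23 (severity 78) → {B23:78, A10:48, P5:23, E18:13}
see next → B23; now {A10:48, P5:23, E18:13}
add T19 (severity 31) → {A10:48, T19:31, P5:23, E18:13}
see next → A10; now {T19:31, P5:23, E18:13}
see next → T19; now {P5:23, E18:13}
update P5 to severity 68 → {P5:68, E18:13}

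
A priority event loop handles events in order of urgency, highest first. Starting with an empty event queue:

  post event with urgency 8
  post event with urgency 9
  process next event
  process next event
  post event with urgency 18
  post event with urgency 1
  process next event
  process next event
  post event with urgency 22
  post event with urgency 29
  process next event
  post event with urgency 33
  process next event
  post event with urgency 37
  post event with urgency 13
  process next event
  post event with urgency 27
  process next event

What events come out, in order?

insert 8 → {8}
insert 9 → {9, 8}
process next event → 9; now {8}
process next event → 8; now {}
insert 18 → {18}
insert 1 → {18, 1}
process next event → 18; now {1}
process next event → 1; now {}
insert 22 → {22}
insert 29 → {29, 22}
process next event → 29; now {22}
insert 33 → {33, 22}
process next event → 33; now {22}
insert 37 → {37, 22}
insert 13 → {37, 22, 13}
process next event → 37; now {22, 13}
insert 27 → {27, 22, 13}
process next event → 27; now {22, 13}

9 → 8 → 18 → 1 → 29 → 33 → 37 → 27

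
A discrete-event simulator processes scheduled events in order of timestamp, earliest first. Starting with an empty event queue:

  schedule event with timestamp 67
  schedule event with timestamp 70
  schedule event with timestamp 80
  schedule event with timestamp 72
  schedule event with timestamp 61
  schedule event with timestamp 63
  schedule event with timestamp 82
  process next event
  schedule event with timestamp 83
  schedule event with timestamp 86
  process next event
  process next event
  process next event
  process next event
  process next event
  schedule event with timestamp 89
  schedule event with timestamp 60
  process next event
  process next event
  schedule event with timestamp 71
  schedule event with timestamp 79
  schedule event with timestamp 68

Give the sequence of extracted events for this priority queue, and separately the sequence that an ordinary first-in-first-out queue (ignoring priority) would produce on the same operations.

priority queue: [61, 63, 67, 70, 72, 80, 60, 82]; FIFO queue: [67, 70, 80, 72, 61, 63, 82, 83]

insert 67 → {67}
insert 70 → {67, 70}
insert 80 → {67, 70, 80}
insert 72 → {67, 70, 72, 80}
insert 61 → {61, 67, 70, 72, 80}
insert 63 → {61, 63, 67, 70, 72, 80}
insert 82 → {61, 63, 67, 70, 72, 80, 82}
process next event → 61; now {63, 67, 70, 72, 80, 82}
insert 83 → {63, 67, 70, 72, 80, 82, 83}
insert 86 → {63, 67, 70, 72, 80, 82, 83, 86}
process next event → 63; now {67, 70, 72, 80, 82, 83, 86}
process next event → 67; now {70, 72, 80, 82, 83, 86}
process next event → 70; now {72, 80, 82, 83, 86}
process next event → 72; now {80, 82, 83, 86}
process next event → 80; now {82, 83, 86}
insert 89 → {82, 83, 86, 89}
insert 60 → {60, 82, 83, 86, 89}
process next event → 60; now {82, 83, 86, 89}
process next event → 82; now {83, 86, 89}
insert 71 → {71, 83, 86, 89}
insert 79 → {71, 79, 83, 86, 89}
insert 68 → {68, 71, 79, 83, 86, 89}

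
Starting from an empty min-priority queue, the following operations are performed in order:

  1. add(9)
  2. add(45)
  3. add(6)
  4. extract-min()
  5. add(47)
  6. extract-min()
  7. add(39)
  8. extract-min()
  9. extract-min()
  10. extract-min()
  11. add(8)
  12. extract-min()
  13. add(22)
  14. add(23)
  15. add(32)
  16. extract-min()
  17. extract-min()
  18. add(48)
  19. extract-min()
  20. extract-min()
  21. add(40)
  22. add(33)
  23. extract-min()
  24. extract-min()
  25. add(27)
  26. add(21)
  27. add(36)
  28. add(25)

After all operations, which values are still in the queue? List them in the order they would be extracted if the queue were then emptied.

insert 9 → {9}
insert 45 → {9, 45}
insert 6 → {6, 9, 45}
extract-min → 6; now {9, 45}
insert 47 → {9, 45, 47}
extract-min → 9; now {45, 47}
insert 39 → {39, 45, 47}
extract-min → 39; now {45, 47}
extract-min → 45; now {47}
extract-min → 47; now {}
insert 8 → {8}
extract-min → 8; now {}
insert 22 → {22}
insert 23 → {22, 23}
insert 32 → {22, 23, 32}
extract-min → 22; now {23, 32}
extract-min → 23; now {32}
insert 48 → {32, 48}
extract-min → 32; now {48}
extract-min → 48; now {}
insert 40 → {40}
insert 33 → {33, 40}
extract-min → 33; now {40}
extract-min → 40; now {}
insert 27 → {27}
insert 21 → {21, 27}
insert 36 → {21, 27, 36}
insert 25 → {21, 25, 27, 36}

21 → 25 → 27 → 36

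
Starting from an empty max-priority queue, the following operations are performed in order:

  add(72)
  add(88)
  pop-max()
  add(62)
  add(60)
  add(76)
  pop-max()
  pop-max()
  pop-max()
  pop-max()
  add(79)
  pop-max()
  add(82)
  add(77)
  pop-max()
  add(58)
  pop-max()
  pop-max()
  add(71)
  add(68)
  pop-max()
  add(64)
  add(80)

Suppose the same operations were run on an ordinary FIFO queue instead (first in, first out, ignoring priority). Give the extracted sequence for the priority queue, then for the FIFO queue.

priority queue: 88, 76, 72, 62, 60, 79, 82, 77, 58, 71; FIFO queue: 72, 88, 62, 60, 76, 79, 82, 77, 58, 71

insert 72 → {72}
insert 88 → {88, 72}
pop-max → 88; now {72}
insert 62 → {72, 62}
insert 60 → {72, 62, 60}
insert 76 → {76, 72, 62, 60}
pop-max → 76; now {72, 62, 60}
pop-max → 72; now {62, 60}
pop-max → 62; now {60}
pop-max → 60; now {}
insert 79 → {79}
pop-max → 79; now {}
insert 82 → {82}
insert 77 → {82, 77}
pop-max → 82; now {77}
insert 58 → {77, 58}
pop-max → 77; now {58}
pop-max → 58; now {}
insert 71 → {71}
insert 68 → {71, 68}
pop-max → 71; now {68}
insert 64 → {68, 64}
insert 80 → {80, 68, 64}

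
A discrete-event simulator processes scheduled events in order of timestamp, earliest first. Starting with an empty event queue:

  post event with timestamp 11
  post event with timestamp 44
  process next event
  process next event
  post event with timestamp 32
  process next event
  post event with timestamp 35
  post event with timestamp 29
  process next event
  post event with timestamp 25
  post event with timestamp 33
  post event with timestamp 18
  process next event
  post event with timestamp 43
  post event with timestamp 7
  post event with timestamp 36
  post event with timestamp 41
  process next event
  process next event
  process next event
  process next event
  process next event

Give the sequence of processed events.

11 → 44 → 32 → 29 → 18 → 7 → 25 → 33 → 35 → 36

insert 11 → {11}
insert 44 → {11, 44}
process next event → 11; now {44}
process next event → 44; now {}
insert 32 → {32}
process next event → 32; now {}
insert 35 → {35}
insert 29 → {29, 35}
process next event → 29; now {35}
insert 25 → {25, 35}
insert 33 → {25, 33, 35}
insert 18 → {18, 25, 33, 35}
process next event → 18; now {25, 33, 35}
insert 43 → {25, 33, 35, 43}
insert 7 → {7, 25, 33, 35, 43}
insert 36 → {7, 25, 33, 35, 36, 43}
insert 41 → {7, 25, 33, 35, 36, 41, 43}
process next event → 7; now {25, 33, 35, 36, 41, 43}
process next event → 25; now {33, 35, 36, 41, 43}
process next event → 33; now {35, 36, 41, 43}
process next event → 35; now {36, 41, 43}
process next event → 36; now {41, 43}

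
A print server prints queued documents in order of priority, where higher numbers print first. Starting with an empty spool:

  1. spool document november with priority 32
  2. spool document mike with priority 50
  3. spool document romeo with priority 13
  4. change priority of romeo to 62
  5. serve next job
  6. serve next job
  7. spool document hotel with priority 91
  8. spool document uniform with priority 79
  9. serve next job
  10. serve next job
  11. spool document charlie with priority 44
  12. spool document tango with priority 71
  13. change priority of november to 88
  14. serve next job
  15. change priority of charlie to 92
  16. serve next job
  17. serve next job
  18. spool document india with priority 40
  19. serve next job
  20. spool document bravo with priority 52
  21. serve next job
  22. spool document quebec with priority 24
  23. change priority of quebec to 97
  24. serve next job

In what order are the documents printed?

add november (priority 32) → {november:32}
add mike (priority 50) → {mike:50, november:32}
add romeo (priority 13) → {mike:50, november:32, romeo:13}
update romeo to priority 62 → {romeo:62, mike:50, november:32}
serve next job → romeo; now {mike:50, november:32}
serve next job → mike; now {november:32}
add hotel (priority 91) → {hotel:91, november:32}
add uniform (priority 79) → {hotel:91, uniform:79, november:32}
serve next job → hotel; now {uniform:79, november:32}
serve next job → uniform; now {november:32}
add charlie (priority 44) → {charlie:44, november:32}
add tango (priority 71) → {tango:71, charlie:44, november:32}
update november to priority 88 → {november:88, tango:71, charlie:44}
serve next job → november; now {tango:71, charlie:44}
update charlie to priority 92 → {charlie:92, tango:71}
serve next job → charlie; now {tango:71}
serve next job → tango; now {}
add india (priority 40) → {india:40}
serve next job → india; now {}
add bravo (priority 52) → {bravo:52}
serve next job → bravo; now {}
add quebec (priority 24) → {quebec:24}
update quebec to priority 97 → {quebec:97}
serve next job → quebec; now {}

[romeo, mike, hotel, uniform, november, charlie, tango, india, bravo, quebec]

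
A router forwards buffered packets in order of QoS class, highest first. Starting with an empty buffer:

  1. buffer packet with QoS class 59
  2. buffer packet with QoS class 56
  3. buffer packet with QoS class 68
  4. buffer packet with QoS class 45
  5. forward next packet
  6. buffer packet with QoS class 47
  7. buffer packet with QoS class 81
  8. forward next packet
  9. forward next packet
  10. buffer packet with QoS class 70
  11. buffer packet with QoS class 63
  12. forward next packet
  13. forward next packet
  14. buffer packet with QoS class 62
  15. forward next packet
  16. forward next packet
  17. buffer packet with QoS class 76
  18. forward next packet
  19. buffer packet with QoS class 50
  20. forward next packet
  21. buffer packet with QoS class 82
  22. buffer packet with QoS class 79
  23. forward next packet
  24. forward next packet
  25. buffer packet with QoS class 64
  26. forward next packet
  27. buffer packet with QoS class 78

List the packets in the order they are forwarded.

68 → 81 → 59 → 70 → 63 → 62 → 56 → 76 → 50 → 82 → 79 → 64

insert 59 → {59}
insert 56 → {59, 56}
insert 68 → {68, 59, 56}
insert 45 → {68, 59, 56, 45}
forward next packet → 68; now {59, 56, 45}
insert 47 → {59, 56, 47, 45}
insert 81 → {81, 59, 56, 47, 45}
forward next packet → 81; now {59, 56, 47, 45}
forward next packet → 59; now {56, 47, 45}
insert 70 → {70, 56, 47, 45}
insert 63 → {70, 63, 56, 47, 45}
forward next packet → 70; now {63, 56, 47, 45}
forward next packet → 63; now {56, 47, 45}
insert 62 → {62, 56, 47, 45}
forward next packet → 62; now {56, 47, 45}
forward next packet → 56; now {47, 45}
insert 76 → {76, 47, 45}
forward next packet → 76; now {47, 45}
insert 50 → {50, 47, 45}
forward next packet → 50; now {47, 45}
insert 82 → {82, 47, 45}
insert 79 → {82, 79, 47, 45}
forward next packet → 82; now {79, 47, 45}
forward next packet → 79; now {47, 45}
insert 64 → {64, 47, 45}
forward next packet → 64; now {47, 45}
insert 78 → {78, 47, 45}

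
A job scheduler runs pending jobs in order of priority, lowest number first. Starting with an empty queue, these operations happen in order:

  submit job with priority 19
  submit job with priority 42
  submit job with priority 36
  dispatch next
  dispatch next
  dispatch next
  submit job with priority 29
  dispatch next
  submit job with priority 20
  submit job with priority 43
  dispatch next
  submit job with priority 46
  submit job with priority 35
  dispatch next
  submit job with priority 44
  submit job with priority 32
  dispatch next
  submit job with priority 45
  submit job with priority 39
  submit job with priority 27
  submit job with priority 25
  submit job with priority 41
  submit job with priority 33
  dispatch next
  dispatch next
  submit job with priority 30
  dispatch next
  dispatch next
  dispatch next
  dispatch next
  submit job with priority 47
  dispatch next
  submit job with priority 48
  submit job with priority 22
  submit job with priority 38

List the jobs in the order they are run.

19 → 36 → 42 → 29 → 20 → 35 → 32 → 25 → 27 → 30 → 33 → 39 → 41 → 43

insert 19 → {19}
insert 42 → {19, 42}
insert 36 → {19, 36, 42}
dispatch next → 19; now {36, 42}
dispatch next → 36; now {42}
dispatch next → 42; now {}
insert 29 → {29}
dispatch next → 29; now {}
insert 20 → {20}
insert 43 → {20, 43}
dispatch next → 20; now {43}
insert 46 → {43, 46}
insert 35 → {35, 43, 46}
dispatch next → 35; now {43, 46}
insert 44 → {43, 44, 46}
insert 32 → {32, 43, 44, 46}
dispatch next → 32; now {43, 44, 46}
insert 45 → {43, 44, 45, 46}
insert 39 → {39, 43, 44, 45, 46}
insert 27 → {27, 39, 43, 44, 45, 46}
insert 25 → {25, 27, 39, 43, 44, 45, 46}
insert 41 → {25, 27, 39, 41, 43, 44, 45, 46}
insert 33 → {25, 27, 33, 39, 41, 43, 44, 45, 46}
dispatch next → 25; now {27, 33, 39, 41, 43, 44, 45, 46}
dispatch next → 27; now {33, 39, 41, 43, 44, 45, 46}
insert 30 → {30, 33, 39, 41, 43, 44, 45, 46}
dispatch next → 30; now {33, 39, 41, 43, 44, 45, 46}
dispatch next → 33; now {39, 41, 43, 44, 45, 46}
dispatch next → 39; now {41, 43, 44, 45, 46}
dispatch next → 41; now {43, 44, 45, 46}
insert 47 → {43, 44, 45, 46, 47}
dispatch next → 43; now {44, 45, 46, 47}
insert 48 → {44, 45, 46, 47, 48}
insert 22 → {22, 44, 45, 46, 47, 48}
insert 38 → {22, 38, 44, 45, 46, 47, 48}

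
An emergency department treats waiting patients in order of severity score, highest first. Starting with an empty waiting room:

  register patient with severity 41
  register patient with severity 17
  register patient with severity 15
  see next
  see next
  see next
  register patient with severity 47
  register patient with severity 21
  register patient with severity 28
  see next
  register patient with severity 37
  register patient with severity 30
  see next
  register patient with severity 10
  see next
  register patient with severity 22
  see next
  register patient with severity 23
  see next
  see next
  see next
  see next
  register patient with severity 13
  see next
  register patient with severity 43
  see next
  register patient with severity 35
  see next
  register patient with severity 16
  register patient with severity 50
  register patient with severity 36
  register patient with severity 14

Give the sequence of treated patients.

insert 41 → {41}
insert 17 → {41, 17}
insert 15 → {41, 17, 15}
see next → 41; now {17, 15}
see next → 17; now {15}
see next → 15; now {}
insert 47 → {47}
insert 21 → {47, 21}
insert 28 → {47, 28, 21}
see next → 47; now {28, 21}
insert 37 → {37, 28, 21}
insert 30 → {37, 30, 28, 21}
see next → 37; now {30, 28, 21}
insert 10 → {30, 28, 21, 10}
see next → 30; now {28, 21, 10}
insert 22 → {28, 22, 21, 10}
see next → 28; now {22, 21, 10}
insert 23 → {23, 22, 21, 10}
see next → 23; now {22, 21, 10}
see next → 22; now {21, 10}
see next → 21; now {10}
see next → 10; now {}
insert 13 → {13}
see next → 13; now {}
insert 43 → {43}
see next → 43; now {}
insert 35 → {35}
see next → 35; now {}
insert 16 → {16}
insert 50 → {50, 16}
insert 36 → {50, 36, 16}
insert 14 → {50, 36, 16, 14}

41 → 17 → 15 → 47 → 37 → 30 → 28 → 23 → 22 → 21 → 10 → 13 → 43 → 35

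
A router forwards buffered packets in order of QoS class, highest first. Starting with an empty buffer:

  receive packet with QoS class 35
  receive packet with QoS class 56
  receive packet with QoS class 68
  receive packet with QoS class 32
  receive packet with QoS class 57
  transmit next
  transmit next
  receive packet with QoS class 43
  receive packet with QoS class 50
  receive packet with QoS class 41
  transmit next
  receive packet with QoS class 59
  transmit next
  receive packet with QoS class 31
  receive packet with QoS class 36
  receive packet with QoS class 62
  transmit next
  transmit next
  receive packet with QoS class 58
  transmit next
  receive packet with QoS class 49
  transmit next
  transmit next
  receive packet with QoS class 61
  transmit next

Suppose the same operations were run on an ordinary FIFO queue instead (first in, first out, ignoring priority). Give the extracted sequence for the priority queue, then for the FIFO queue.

priority queue: 68, 57, 56, 59, 62, 50, 58, 49, 43, 61; FIFO queue: 35 → 56 → 68 → 32 → 57 → 43 → 50 → 41 → 59 → 31

insert 35 → {35}
insert 56 → {56, 35}
insert 68 → {68, 56, 35}
insert 32 → {68, 56, 35, 32}
insert 57 → {68, 57, 56, 35, 32}
transmit next → 68; now {57, 56, 35, 32}
transmit next → 57; now {56, 35, 32}
insert 43 → {56, 43, 35, 32}
insert 50 → {56, 50, 43, 35, 32}
insert 41 → {56, 50, 43, 41, 35, 32}
transmit next → 56; now {50, 43, 41, 35, 32}
insert 59 → {59, 50, 43, 41, 35, 32}
transmit next → 59; now {50, 43, 41, 35, 32}
insert 31 → {50, 43, 41, 35, 32, 31}
insert 36 → {50, 43, 41, 36, 35, 32, 31}
insert 62 → {62, 50, 43, 41, 36, 35, 32, 31}
transmit next → 62; now {50, 43, 41, 36, 35, 32, 31}
transmit next → 50; now {43, 41, 36, 35, 32, 31}
insert 58 → {58, 43, 41, 36, 35, 32, 31}
transmit next → 58; now {43, 41, 36, 35, 32, 31}
insert 49 → {49, 43, 41, 36, 35, 32, 31}
transmit next → 49; now {43, 41, 36, 35, 32, 31}
transmit next → 43; now {41, 36, 35, 32, 31}
insert 61 → {61, 41, 36, 35, 32, 31}
transmit next → 61; now {41, 36, 35, 32, 31}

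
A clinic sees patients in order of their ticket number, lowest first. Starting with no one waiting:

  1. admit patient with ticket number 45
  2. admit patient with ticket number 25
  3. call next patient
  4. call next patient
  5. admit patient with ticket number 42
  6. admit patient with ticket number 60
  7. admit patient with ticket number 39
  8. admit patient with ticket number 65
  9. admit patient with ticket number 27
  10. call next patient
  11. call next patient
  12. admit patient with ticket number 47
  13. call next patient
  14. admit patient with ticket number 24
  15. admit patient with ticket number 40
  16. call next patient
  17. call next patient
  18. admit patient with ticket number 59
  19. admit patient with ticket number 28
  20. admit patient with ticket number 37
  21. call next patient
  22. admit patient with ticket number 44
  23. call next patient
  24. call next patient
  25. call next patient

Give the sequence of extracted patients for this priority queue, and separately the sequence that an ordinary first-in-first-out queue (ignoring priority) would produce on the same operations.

insert 45 → {45}
insert 25 → {25, 45}
call next patient → 25; now {45}
call next patient → 45; now {}
insert 42 → {42}
insert 60 → {42, 60}
insert 39 → {39, 42, 60}
insert 65 → {39, 42, 60, 65}
insert 27 → {27, 39, 42, 60, 65}
call next patient → 27; now {39, 42, 60, 65}
call next patient → 39; now {42, 60, 65}
insert 47 → {42, 47, 60, 65}
call next patient → 42; now {47, 60, 65}
insert 24 → {24, 47, 60, 65}
insert 40 → {24, 40, 47, 60, 65}
call next patient → 24; now {40, 47, 60, 65}
call next patient → 40; now {47, 60, 65}
insert 59 → {47, 59, 60, 65}
insert 28 → {28, 47, 59, 60, 65}
insert 37 → {28, 37, 47, 59, 60, 65}
call next patient → 28; now {37, 47, 59, 60, 65}
insert 44 → {37, 44, 47, 59, 60, 65}
call next patient → 37; now {44, 47, 59, 60, 65}
call next patient → 44; now {47, 59, 60, 65}
call next patient → 47; now {59, 60, 65}

priority queue: 25 → 45 → 27 → 39 → 42 → 24 → 40 → 28 → 37 → 44 → 47; FIFO queue: 45 → 25 → 42 → 60 → 39 → 65 → 27 → 47 → 24 → 40 → 59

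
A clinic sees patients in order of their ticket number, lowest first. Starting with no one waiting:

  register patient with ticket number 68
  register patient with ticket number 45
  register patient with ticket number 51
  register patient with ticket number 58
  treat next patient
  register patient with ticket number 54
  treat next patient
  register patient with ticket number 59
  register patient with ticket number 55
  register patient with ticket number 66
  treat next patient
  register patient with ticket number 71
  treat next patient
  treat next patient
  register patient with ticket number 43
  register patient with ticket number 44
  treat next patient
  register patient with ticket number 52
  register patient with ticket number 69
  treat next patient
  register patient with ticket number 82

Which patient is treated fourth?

insert 68 → {68}
insert 45 → {45, 68}
insert 51 → {45, 51, 68}
insert 58 → {45, 51, 58, 68}
treat next patient → 45; now {51, 58, 68}
insert 54 → {51, 54, 58, 68}
treat next patient → 51; now {54, 58, 68}
insert 59 → {54, 58, 59, 68}
insert 55 → {54, 55, 58, 59, 68}
insert 66 → {54, 55, 58, 59, 66, 68}
treat next patient → 54; now {55, 58, 59, 66, 68}
insert 71 → {55, 58, 59, 66, 68, 71}
treat next patient → 55; now {58, 59, 66, 68, 71}
treat next patient → 58; now {59, 66, 68, 71}
insert 43 → {43, 59, 66, 68, 71}
insert 44 → {43, 44, 59, 66, 68, 71}
treat next patient → 43; now {44, 59, 66, 68, 71}
insert 52 → {44, 52, 59, 66, 68, 71}
insert 69 → {44, 52, 59, 66, 68, 69, 71}
treat next patient → 44; now {52, 59, 66, 68, 69, 71}
insert 82 → {52, 59, 66, 68, 69, 71, 82}

55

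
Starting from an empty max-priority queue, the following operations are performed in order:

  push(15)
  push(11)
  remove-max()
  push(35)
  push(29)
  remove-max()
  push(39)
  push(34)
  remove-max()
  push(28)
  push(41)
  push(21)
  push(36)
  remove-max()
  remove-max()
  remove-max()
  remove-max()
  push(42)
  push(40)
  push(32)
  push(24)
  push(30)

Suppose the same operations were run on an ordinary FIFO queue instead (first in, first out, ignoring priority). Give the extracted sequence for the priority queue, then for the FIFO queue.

insert 15 → {15}
insert 11 → {15, 11}
remove-max → 15; now {11}
insert 35 → {35, 11}
insert 29 → {35, 29, 11}
remove-max → 35; now {29, 11}
insert 39 → {39, 29, 11}
insert 34 → {39, 34, 29, 11}
remove-max → 39; now {34, 29, 11}
insert 28 → {34, 29, 28, 11}
insert 41 → {41, 34, 29, 28, 11}
insert 21 → {41, 34, 29, 28, 21, 11}
insert 36 → {41, 36, 34, 29, 28, 21, 11}
remove-max → 41; now {36, 34, 29, 28, 21, 11}
remove-max → 36; now {34, 29, 28, 21, 11}
remove-max → 34; now {29, 28, 21, 11}
remove-max → 29; now {28, 21, 11}
insert 42 → {42, 28, 21, 11}
insert 40 → {42, 40, 28, 21, 11}
insert 32 → {42, 40, 32, 28, 21, 11}
insert 24 → {42, 40, 32, 28, 24, 21, 11}
insert 30 → {42, 40, 32, 30, 28, 24, 21, 11}

priority queue: 15, 35, 39, 41, 36, 34, 29; FIFO queue: [15, 11, 35, 29, 39, 34, 28]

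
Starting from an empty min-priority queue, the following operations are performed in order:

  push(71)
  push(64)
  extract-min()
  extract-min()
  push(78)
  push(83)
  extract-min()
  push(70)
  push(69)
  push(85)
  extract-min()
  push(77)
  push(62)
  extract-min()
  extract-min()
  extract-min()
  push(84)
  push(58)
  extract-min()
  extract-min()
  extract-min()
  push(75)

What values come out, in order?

[64, 71, 78, 69, 62, 70, 77, 58, 83, 84]

insert 71 → {71}
insert 64 → {64, 71}
extract-min → 64; now {71}
extract-min → 71; now {}
insert 78 → {78}
insert 83 → {78, 83}
extract-min → 78; now {83}
insert 70 → {70, 83}
insert 69 → {69, 70, 83}
insert 85 → {69, 70, 83, 85}
extract-min → 69; now {70, 83, 85}
insert 77 → {70, 77, 83, 85}
insert 62 → {62, 70, 77, 83, 85}
extract-min → 62; now {70, 77, 83, 85}
extract-min → 70; now {77, 83, 85}
extract-min → 77; now {83, 85}
insert 84 → {83, 84, 85}
insert 58 → {58, 83, 84, 85}
extract-min → 58; now {83, 84, 85}
extract-min → 83; now {84, 85}
extract-min → 84; now {85}
insert 75 → {75, 85}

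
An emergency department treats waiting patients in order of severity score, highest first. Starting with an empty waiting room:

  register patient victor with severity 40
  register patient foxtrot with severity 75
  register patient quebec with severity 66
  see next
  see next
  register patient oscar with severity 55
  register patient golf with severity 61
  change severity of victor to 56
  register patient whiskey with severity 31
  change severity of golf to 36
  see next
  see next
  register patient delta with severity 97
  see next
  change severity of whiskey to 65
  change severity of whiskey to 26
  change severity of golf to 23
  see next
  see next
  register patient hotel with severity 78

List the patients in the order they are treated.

foxtrot → quebec → victor → oscar → delta → whiskey → golf

add victor (severity 40) → {victor:40}
add foxtrot (severity 75) → {foxtrot:75, victor:40}
add quebec (severity 66) → {foxtrot:75, quebec:66, victor:40}
see next → foxtrot; now {quebec:66, victor:40}
see next → quebec; now {victor:40}
add oscar (severity 55) → {oscar:55, victor:40}
add golf (severity 61) → {golf:61, oscar:55, victor:40}
update victor to severity 56 → {golf:61, victor:56, oscar:55}
add whiskey (severity 31) → {golf:61, victor:56, oscar:55, whiskey:31}
update golf to severity 36 → {victor:56, oscar:55, golf:36, whiskey:31}
see next → victor; now {oscar:55, golf:36, whiskey:31}
see next → oscar; now {golf:36, whiskey:31}
add delta (severity 97) → {delta:97, golf:36, whiskey:31}
see next → delta; now {golf:36, whiskey:31}
update whiskey to severity 65 → {whiskey:65, golf:36}
update whiskey to severity 26 → {golf:36, whiskey:26}
update golf to severity 23 → {whiskey:26, golf:23}
see next → whiskey; now {golf:23}
see next → golf; now {}
add hotel (severity 78) → {hotel:78}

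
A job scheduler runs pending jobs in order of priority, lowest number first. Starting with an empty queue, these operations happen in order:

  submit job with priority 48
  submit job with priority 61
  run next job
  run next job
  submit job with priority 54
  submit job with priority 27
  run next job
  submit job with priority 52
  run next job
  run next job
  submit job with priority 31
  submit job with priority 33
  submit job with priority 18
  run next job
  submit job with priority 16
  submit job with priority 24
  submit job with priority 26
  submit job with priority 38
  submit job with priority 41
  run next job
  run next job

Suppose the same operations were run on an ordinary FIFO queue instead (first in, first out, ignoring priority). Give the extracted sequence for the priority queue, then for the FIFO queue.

priority queue: 48, 61, 27, 52, 54, 18, 16, 24; FIFO queue: 48, 61, 54, 27, 52, 31, 33, 18

insert 48 → {48}
insert 61 → {48, 61}
run next job → 48; now {61}
run next job → 61; now {}
insert 54 → {54}
insert 27 → {27, 54}
run next job → 27; now {54}
insert 52 → {52, 54}
run next job → 52; now {54}
run next job → 54; now {}
insert 31 → {31}
insert 33 → {31, 33}
insert 18 → {18, 31, 33}
run next job → 18; now {31, 33}
insert 16 → {16, 31, 33}
insert 24 → {16, 24, 31, 33}
insert 26 → {16, 24, 26, 31, 33}
insert 38 → {16, 24, 26, 31, 33, 38}
insert 41 → {16, 24, 26, 31, 33, 38, 41}
run next job → 16; now {24, 26, 31, 33, 38, 41}
run next job → 24; now {26, 31, 33, 38, 41}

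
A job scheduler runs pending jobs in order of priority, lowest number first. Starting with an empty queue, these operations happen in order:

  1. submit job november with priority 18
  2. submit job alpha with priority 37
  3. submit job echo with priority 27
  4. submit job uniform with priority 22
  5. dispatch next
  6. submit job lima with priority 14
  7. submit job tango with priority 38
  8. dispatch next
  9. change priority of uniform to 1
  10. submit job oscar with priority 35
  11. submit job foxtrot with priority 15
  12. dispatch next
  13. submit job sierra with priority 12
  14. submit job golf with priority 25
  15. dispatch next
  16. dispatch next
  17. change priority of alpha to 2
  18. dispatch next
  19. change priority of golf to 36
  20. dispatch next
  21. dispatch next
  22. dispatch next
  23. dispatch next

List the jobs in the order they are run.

add november (priority 18) → {november:18}
add alpha (priority 37) → {november:18, alpha:37}
add echo (priority 27) → {november:18, echo:27, alpha:37}
add uniform (priority 22) → {november:18, uniform:22, echo:27, alpha:37}
dispatch next → november; now {uniform:22, echo:27, alpha:37}
add lima (priority 14) → {lima:14, uniform:22, echo:27, alpha:37}
add tango (priority 38) → {lima:14, uniform:22, echo:27, alpha:37, tango:38}
dispatch next → lima; now {uniform:22, echo:27, alpha:37, tango:38}
update uniform to priority 1 → {uniform:1, echo:27, alpha:37, tango:38}
add oscar (priority 35) → {uniform:1, echo:27, oscar:35, alpha:37, tango:38}
add foxtrot (priority 15) → {uniform:1, foxtrot:15, echo:27, oscar:35, alpha:37, tango:38}
dispatch next → uniform; now {foxtrot:15, echo:27, oscar:35, alpha:37, tango:38}
add sierra (priority 12) → {sierra:12, foxtrot:15, echo:27, oscar:35, alpha:37, tango:38}
add golf (priority 25) → {sierra:12, foxtrot:15, golf:25, echo:27, oscar:35, alpha:37, tango:38}
dispatch next → sierra; now {foxtrot:15, golf:25, echo:27, oscar:35, alpha:37, tango:38}
dispatch next → foxtrot; now {golf:25, echo:27, oscar:35, alpha:37, tango:38}
update alpha to priority 2 → {alpha:2, golf:25, echo:27, oscar:35, tango:38}
dispatch next → alpha; now {golf:25, echo:27, oscar:35, tango:38}
update golf to priority 36 → {echo:27, oscar:35, golf:36, tango:38}
dispatch next → echo; now {oscar:35, golf:36, tango:38}
dispatch next → oscar; now {golf:36, tango:38}
dispatch next → golf; now {tango:38}
dispatch next → tango; now {}

november, lima, uniform, sierra, foxtrot, alpha, echo, oscar, golf, tango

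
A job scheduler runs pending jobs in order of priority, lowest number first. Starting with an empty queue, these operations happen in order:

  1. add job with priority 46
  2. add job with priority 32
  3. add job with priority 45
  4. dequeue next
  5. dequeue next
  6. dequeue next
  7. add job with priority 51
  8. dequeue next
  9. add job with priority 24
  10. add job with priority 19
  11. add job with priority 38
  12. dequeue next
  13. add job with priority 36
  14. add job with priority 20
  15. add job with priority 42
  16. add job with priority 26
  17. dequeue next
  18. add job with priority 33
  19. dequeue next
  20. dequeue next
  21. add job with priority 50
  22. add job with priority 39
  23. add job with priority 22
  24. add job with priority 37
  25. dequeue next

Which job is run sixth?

insert 46 → {46}
insert 32 → {32, 46}
insert 45 → {32, 45, 46}
dequeue next → 32; now {45, 46}
dequeue next → 45; now {46}
dequeue next → 46; now {}
insert 51 → {51}
dequeue next → 51; now {}
insert 24 → {24}
insert 19 → {19, 24}
insert 38 → {19, 24, 38}
dequeue next → 19; now {24, 38}
insert 36 → {24, 36, 38}
insert 20 → {20, 24, 36, 38}
insert 42 → {20, 24, 36, 38, 42}
insert 26 → {20, 24, 26, 36, 38, 42}
dequeue next → 20; now {24, 26, 36, 38, 42}
insert 33 → {24, 26, 33, 36, 38, 42}
dequeue next → 24; now {26, 33, 36, 38, 42}
dequeue next → 26; now {33, 36, 38, 42}
insert 50 → {33, 36, 38, 42, 50}
insert 39 → {33, 36, 38, 39, 42, 50}
insert 22 → {22, 33, 36, 38, 39, 42, 50}
insert 37 → {22, 33, 36, 37, 38, 39, 42, 50}
dequeue next → 22; now {33, 36, 37, 38, 39, 42, 50}

20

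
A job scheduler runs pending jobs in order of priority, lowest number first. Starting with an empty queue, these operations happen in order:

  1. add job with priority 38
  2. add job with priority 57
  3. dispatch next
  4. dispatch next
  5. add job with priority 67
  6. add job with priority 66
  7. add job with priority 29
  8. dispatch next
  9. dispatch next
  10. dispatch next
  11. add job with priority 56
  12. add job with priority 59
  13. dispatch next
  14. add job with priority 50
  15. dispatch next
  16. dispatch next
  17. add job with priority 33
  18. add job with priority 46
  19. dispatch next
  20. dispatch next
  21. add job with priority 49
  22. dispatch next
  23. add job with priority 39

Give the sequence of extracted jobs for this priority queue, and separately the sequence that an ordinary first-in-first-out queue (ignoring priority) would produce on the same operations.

priority queue: 38, 57, 29, 66, 67, 56, 50, 59, 33, 46, 49; FIFO queue: [38, 57, 67, 66, 29, 56, 59, 50, 33, 46, 49]

insert 38 → {38}
insert 57 → {38, 57}
dispatch next → 38; now {57}
dispatch next → 57; now {}
insert 67 → {67}
insert 66 → {66, 67}
insert 29 → {29, 66, 67}
dispatch next → 29; now {66, 67}
dispatch next → 66; now {67}
dispatch next → 67; now {}
insert 56 → {56}
insert 59 → {56, 59}
dispatch next → 56; now {59}
insert 50 → {50, 59}
dispatch next → 50; now {59}
dispatch next → 59; now {}
insert 33 → {33}
insert 46 → {33, 46}
dispatch next → 33; now {46}
dispatch next → 46; now {}
insert 49 → {49}
dispatch next → 49; now {}
insert 39 → {39}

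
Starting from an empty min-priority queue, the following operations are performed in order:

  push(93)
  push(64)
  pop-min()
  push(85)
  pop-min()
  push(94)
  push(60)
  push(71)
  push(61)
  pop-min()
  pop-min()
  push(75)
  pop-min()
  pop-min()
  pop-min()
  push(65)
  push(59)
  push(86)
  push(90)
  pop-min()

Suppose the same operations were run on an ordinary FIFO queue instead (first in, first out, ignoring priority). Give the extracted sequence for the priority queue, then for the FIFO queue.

insert 93 → {93}
insert 64 → {64, 93}
pop-min → 64; now {93}
insert 85 → {85, 93}
pop-min → 85; now {93}
insert 94 → {93, 94}
insert 60 → {60, 93, 94}
insert 71 → {60, 71, 93, 94}
insert 61 → {60, 61, 71, 93, 94}
pop-min → 60; now {61, 71, 93, 94}
pop-min → 61; now {71, 93, 94}
insert 75 → {71, 75, 93, 94}
pop-min → 71; now {75, 93, 94}
pop-min → 75; now {93, 94}
pop-min → 93; now {94}
insert 65 → {65, 94}
insert 59 → {59, 65, 94}
insert 86 → {59, 65, 86, 94}
insert 90 → {59, 65, 86, 90, 94}
pop-min → 59; now {65, 86, 90, 94}

priority queue: 64, 85, 60, 61, 71, 75, 93, 59; FIFO queue: 93 → 64 → 85 → 94 → 60 → 71 → 61 → 75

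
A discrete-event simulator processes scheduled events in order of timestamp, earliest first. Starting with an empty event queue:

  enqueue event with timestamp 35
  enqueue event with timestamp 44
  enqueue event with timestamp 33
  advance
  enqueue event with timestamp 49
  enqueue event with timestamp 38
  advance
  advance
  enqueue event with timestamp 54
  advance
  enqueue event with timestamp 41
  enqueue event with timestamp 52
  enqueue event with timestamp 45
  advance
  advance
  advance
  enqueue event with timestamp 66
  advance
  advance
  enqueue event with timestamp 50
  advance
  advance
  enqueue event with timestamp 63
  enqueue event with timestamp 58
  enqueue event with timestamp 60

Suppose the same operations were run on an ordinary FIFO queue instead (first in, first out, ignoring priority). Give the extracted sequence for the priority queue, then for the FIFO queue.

priority queue: 33 → 35 → 38 → 44 → 41 → 45 → 49 → 52 → 54 → 50 → 66; FIFO queue: [35, 44, 33, 49, 38, 54, 41, 52, 45, 66, 50]

insert 35 → {35}
insert 44 → {35, 44}
insert 33 → {33, 35, 44}
advance → 33; now {35, 44}
insert 49 → {35, 44, 49}
insert 38 → {35, 38, 44, 49}
advance → 35; now {38, 44, 49}
advance → 38; now {44, 49}
insert 54 → {44, 49, 54}
advance → 44; now {49, 54}
insert 41 → {41, 49, 54}
insert 52 → {41, 49, 52, 54}
insert 45 → {41, 45, 49, 52, 54}
advance → 41; now {45, 49, 52, 54}
advance → 45; now {49, 52, 54}
advance → 49; now {52, 54}
insert 66 → {52, 54, 66}
advance → 52; now {54, 66}
advance → 54; now {66}
insert 50 → {50, 66}
advance → 50; now {66}
advance → 66; now {}
insert 63 → {63}
insert 58 → {58, 63}
insert 60 → {58, 60, 63}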